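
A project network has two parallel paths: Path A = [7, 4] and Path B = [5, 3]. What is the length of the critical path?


Path A: 7 + 4 = 11
Path B: 5 + 3 = 8
Critical path = longest = max(11, 8)
= 11 (Path A)


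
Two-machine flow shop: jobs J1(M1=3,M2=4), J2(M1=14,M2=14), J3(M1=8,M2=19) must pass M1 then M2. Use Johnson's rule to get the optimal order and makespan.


Johnson's rule:
Group 1 (M1≤M2, sort by M1): ['J1', 'J3', 'J2']
Group 2 (M1>M2, sort desc M2): []
Sequence: J1 → J3 → J2
Makespan calculation:
  J1: M1 done=3, M2 done=7
  J3: M1 done=11, M2 done=30
  J2: M1 done=25, M2 done=44
= Sequence: J1 → J3 → J2, Makespan: 44


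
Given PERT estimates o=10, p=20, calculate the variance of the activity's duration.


σ² = ((p - o) / 6)² = (p - o)² / 36
= (20 - 10)² / 36
= 10² / 36
= 100 / 36
= 2.7778


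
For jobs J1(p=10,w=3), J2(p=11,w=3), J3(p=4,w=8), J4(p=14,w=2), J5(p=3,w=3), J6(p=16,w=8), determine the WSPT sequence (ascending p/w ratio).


WSPT (Smith's rule): sort by p/w ascending
  J3: p/w = 4/8 = 0.500
  J5: p/w = 3/3 = 1.000
  J6: p/w = 16/8 = 2.000
  J1: p/w = 10/3 = 3.333
  J2: p/w = 11/3 = 3.667
  J4: p/w = 14/2 = 7.000
Order: J3 → J5 → J6 → J1 → J2 → J4


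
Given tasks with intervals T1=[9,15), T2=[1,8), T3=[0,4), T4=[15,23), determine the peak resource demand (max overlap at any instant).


Check each time point for overlaps:
  t=1: 2 tasks active (T2, T3)
Max concurrent = 2


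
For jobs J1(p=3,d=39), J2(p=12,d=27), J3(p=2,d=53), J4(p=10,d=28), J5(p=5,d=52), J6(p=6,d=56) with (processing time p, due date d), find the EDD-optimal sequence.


EDD: sort by earliest due date
  J2: d=27, p=12
  J4: d=28, p=10
  J1: d=39, p=3
  J5: d=52, p=5
  J3: d=53, p=2
  J6: d=56, p=6
Order: J2 → J4 → J1 → J5 → J3 → J6


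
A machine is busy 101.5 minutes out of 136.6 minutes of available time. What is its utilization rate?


Utilization = busy / total × 100
= 101.5 / 136.6 × 100
= 74.3%


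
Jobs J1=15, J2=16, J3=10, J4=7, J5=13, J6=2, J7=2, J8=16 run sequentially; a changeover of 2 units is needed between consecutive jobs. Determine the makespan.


Makespan = Σ processing + (n-1) × setup
= (15 + 16 + 10 + 7 + 13 + 2 + 2 + 16) + (8-1)×2
= 81 + 14
= 95 time units


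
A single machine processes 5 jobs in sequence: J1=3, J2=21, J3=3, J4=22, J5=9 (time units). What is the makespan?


Sequential makespan: sum all processing times
= 3 + 21 + 3 + 22 + 9
= 58 time units


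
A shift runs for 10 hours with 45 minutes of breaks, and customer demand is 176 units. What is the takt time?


Available = 10×60 - 45 = 555 min
Takt time = 555 / 176
= 3.15 min/unit


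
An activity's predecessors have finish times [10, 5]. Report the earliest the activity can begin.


ES = max of all predecessor completion times
Predecessors: [10, 5]
ES = max(10, 5)
= 10


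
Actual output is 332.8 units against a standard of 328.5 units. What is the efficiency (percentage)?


Efficiency = (actual / standard) × 100
= (332.8 / 328.5) × 100
= 101.3%


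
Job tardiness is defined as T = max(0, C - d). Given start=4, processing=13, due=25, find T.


Completion = start + processing = 4 + 13 = 17
Tardiness = max(0, C - d) = max(0, 17 - 25)
= max(0, -8)
= 0


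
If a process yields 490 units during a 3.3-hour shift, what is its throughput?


Throughput = units / time
= 490 / 3.3
= 148.5 units/hour


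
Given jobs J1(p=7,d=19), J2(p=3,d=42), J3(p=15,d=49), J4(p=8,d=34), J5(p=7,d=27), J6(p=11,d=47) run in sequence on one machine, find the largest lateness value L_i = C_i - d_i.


Lateness per job (L = C - d):
  J1: C=7, d=19, L=-12
  J2: C=10, d=42, L=-32
  J3: C=25, d=49, L=-24
  J4: C=33, d=34, L=-1
  J5: C=40, d=27, L=13
  J6: C=51, d=47, L=4
Lmax = max(-12, -32, -24, -1, 13, 4)
= 13


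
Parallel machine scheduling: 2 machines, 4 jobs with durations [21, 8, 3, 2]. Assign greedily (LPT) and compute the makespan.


Jobs (LPT sorted): [21, 8, 3, 2]
Machines: 2
  J=21 → Machine 1 (load: 0+21=21)
  J=8 → Machine 2 (load: 0+8=8)
  J=3 → Machine 2 (load: 8+3=11)
  J=2 → Machine 2 (load: 11+2=13)
Machine loads: [21, 13]
Makespan = max = 21 time units


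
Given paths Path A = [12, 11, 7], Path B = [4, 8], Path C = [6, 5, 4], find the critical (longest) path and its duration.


Path A: 12 + 11 + 7 = 30
Path B: 4 + 8 = 12
Path C: 6 + 5 + 4 = 15
Critical path = longest = max(30, 12, 15)
= 30 (Path A)


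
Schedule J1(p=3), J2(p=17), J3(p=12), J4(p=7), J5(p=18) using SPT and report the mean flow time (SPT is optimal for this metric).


SPT order: J1 → J4 → J3 → J2 → J5
Completion times:
  J1: C=3
  J4: C=10
  J3: C=22
  J2: C=39
  J5: C=57
Sum = 131, n = 5
Mean flow = 131/5
= 26.20


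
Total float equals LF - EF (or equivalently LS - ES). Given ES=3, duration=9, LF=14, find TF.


EF = ES + duration = 3 + 9 = 12
LS = LF - duration = 14 - 9 = 5
Total Float = LF - EF = 14 - 12
(or LS - ES = 5 - 3)
= 2


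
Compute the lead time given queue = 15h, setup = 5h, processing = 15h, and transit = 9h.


Lead time = queue + setup + processing + transit
= 15 + 5 + 15 + 9
= 44 hours


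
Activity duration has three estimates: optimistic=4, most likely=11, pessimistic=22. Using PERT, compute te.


te = (o + 4m + p) / 6
= (4 + 4×11 + 22) / 6
= (4 + 44 + 22) / 6
= 70 / 6
= 11.67


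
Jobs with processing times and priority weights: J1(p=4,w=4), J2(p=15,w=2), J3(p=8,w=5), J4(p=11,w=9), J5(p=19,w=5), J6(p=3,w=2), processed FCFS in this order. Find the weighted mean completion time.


Completion times:
  J1: C=4, w×C=4×4=16
  J2: C=19, w×C=2×19=38
  J3: C=27, w×C=5×27=135
  J4: C=38, w×C=9×38=342
  J5: C=57, w×C=5×57=285
  J6: C=60, w×C=2×60=120
Sum w×C = 936
Sum w = 27
Weighted avg = 936/27
= 34.67


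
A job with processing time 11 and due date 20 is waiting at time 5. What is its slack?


Slack = due - current_time - processing
= 20 - 5 - 11
= 4


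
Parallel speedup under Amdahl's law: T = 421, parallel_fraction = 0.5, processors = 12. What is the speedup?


Amdahl's law: T_p = T × ((1-p) + p/N)
= 421 × ((1-0.5) + 0.5/12)
= 421 × (0.50 + 0.0417)
= 421 × 0.5417
= 228.04
Speedup = 421/228.04
= 1.85×


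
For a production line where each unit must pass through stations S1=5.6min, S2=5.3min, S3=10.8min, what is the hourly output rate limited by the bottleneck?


Bottleneck = longest station time
Station times: [5.6, 5.3, 10.8]
Max = 10.8 min
Rate = 60 / 10.8
= 5.56 units/hour (bottleneck: 10.8min)


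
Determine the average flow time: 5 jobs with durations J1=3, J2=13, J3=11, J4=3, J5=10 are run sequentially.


Completion times:
  J1: completes at 3
  J2: completes at 16
  J3: completes at 27
  J4: completes at 30
  J5: completes at 40
Sum = 116
Average = 116/5
= 23.20


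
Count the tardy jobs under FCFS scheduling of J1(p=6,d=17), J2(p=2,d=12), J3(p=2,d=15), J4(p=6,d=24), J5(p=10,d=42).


Completion vs due date:
  J1: C=6, d=17 → on time
  J2: C=8, d=12 → on time
  J3: C=10, d=15 → on time
  J4: C=16, d=24 → on time
  J5: C=26, d=42 → on time
Tardy jobs: none
Count = 0


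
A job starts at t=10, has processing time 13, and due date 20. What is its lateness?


Completion = 10 + 13 = 23
Lateness = C - d = 23 - 20
= 3


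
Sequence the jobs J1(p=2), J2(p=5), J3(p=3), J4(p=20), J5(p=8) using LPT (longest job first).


LPT: sort by longest processing time first
  J4: p=20
  J5: p=8
  J2: p=5
  J3: p=3
  J1: p=2
Order: J4 → J5 → J2 → J3 → J1


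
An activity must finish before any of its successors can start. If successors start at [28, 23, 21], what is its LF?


LF = min of all successor start times
Successors start at: [28, 23, 21]
LF = min(28, 23, 21)
= 21


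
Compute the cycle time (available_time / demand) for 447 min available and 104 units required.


Cycle time = available time / demand
= 447 / 104
= 4.30 min/unit


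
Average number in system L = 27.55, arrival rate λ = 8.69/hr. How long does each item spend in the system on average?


Little's law: L = λW → W = L / λ
= 27.55 / 8.69
= 3.17 hours


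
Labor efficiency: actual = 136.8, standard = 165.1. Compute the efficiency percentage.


Efficiency = (actual / standard) × 100
= (136.8 / 165.1) × 100
= 82.9%


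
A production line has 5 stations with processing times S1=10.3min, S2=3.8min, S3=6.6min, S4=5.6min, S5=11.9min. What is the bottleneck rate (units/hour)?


Bottleneck = longest station time
Station times: [10.3, 3.8, 6.6, 5.6, 11.9]
Max = 11.9 min
Rate = 60 / 11.9
= 5.04 units/hour (bottleneck: 11.9min)


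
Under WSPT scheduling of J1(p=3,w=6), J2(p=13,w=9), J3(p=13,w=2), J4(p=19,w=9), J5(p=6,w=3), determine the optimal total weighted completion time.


WSPT order (by p/w): J1 → J2 → J5 → J4 → J3
  J1: C=3, w·C=6×3=18
  J2: C=16, w·C=9×16=144
  J5: C=22, w·C=3×22=66
  J4: C=41, w·C=9×41=369
  J3: C=54, w·C=2×54=108
Σ w·C = 705
= 705


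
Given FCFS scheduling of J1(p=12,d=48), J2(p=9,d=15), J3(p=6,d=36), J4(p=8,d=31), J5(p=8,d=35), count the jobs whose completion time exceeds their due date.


Completion vs due date:
  J1: C=12, d=48 → on time
  J2: C=21, d=15 → TARDY
  J3: C=27, d=36 → on time
  J4: C=35, d=31 → TARDY
  J5: C=43, d=35 → TARDY
Tardy jobs: J2, J4, J5
Count = 3


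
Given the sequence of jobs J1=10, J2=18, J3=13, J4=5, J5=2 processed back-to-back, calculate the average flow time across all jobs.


Completion times:
  J1: completes at 10
  J2: completes at 28
  J3: completes at 41
  J4: completes at 46
  J5: completes at 48
Sum = 173
Average = 173/5
= 34.60


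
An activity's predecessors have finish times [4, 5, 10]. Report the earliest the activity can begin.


ES = max of all predecessor completion times
Predecessors: [4, 5, 10]
ES = max(4, 5, 10)
= 10


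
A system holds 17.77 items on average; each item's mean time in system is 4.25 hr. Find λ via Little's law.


Little's law: L = λW → λ = L / W
= 17.77 / 4.25
= 4.18 per hour


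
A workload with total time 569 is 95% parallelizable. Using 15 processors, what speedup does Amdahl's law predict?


Amdahl's law: T_p = T × ((1-p) + p/N)
= 569 × ((1-0.95) + 0.95/15)
= 569 × (0.05 + 0.0633)
= 569 × 0.1133
= 64.49
Speedup = 569/64.49
= 8.82×


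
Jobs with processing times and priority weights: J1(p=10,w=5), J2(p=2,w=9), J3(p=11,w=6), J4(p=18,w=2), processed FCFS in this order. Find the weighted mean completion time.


Completion times:
  J1: C=10, w×C=5×10=50
  J2: C=12, w×C=9×12=108
  J3: C=23, w×C=6×23=138
  J4: C=41, w×C=2×41=82
Sum w×C = 378
Sum w = 22
Weighted avg = 378/22
= 17.18


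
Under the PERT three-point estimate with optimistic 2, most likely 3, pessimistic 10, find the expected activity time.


te = (o + 4m + p) / 6
= (2 + 4×3 + 10) / 6
= (2 + 12 + 10) / 6
= 24 / 6
= 4.00


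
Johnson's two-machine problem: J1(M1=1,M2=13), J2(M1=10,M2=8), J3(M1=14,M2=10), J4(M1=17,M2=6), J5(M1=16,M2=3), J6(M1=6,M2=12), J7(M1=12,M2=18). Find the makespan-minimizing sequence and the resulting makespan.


Johnson's rule:
Group 1 (M1≤M2, sort by M1): ['J1', 'J6', 'J7']
Group 2 (M1>M2, sort desc M2): ['J3', 'J2', 'J4', 'J5']
Sequence: J1 → J6 → J7 → J3 → J2 → J4 → J5
Makespan calculation:
  J1: M1 done=1, M2 done=14
  J6: M1 done=7, M2 done=26
  J7: M1 done=19, M2 done=44
  J3: M1 done=33, M2 done=54
  J2: M1 done=43, M2 done=62
  J4: M1 done=60, M2 done=68
  J5: M1 done=76, M2 done=79
= Sequence: J1 → J6 → J7 → J3 → J2 → J4 → J5, Makespan: 79


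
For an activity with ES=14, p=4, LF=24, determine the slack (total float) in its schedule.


EF = ES + duration = 14 + 4 = 18
LS = LF - duration = 24 - 4 = 20
Total Float = LF - EF = 24 - 18
(or LS - ES = 20 - 14)
= 6


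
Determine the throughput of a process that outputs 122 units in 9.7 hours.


Throughput = units / time
= 122 / 9.7
= 12.6 units/hour


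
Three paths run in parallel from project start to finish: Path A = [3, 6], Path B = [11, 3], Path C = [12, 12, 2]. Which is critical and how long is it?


Path A: 3 + 6 = 9
Path B: 11 + 3 = 14
Path C: 12 + 12 + 2 = 26
Critical path = longest = max(9, 14, 26)
= 26 (Path C)


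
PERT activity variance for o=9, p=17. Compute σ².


σ² = ((p - o) / 6)² = (p - o)² / 36
= (17 - 9)² / 36
= 8² / 36
= 64 / 36
= 1.7778


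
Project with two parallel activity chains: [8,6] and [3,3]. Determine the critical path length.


Path A: 8 + 6 = 14
Path B: 3 + 3 = 6
Critical path = longest = max(14, 6)
= 14 (Path A)


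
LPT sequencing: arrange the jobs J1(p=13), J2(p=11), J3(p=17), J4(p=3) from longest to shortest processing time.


LPT: sort by longest processing time first
  J3: p=17
  J1: p=13
  J2: p=11
  J4: p=3
Order: J3 → J1 → J2 → J4


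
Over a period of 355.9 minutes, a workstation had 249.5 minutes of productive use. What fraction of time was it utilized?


Utilization = busy / total × 100
= 249.5 / 355.9 × 100
= 70.1%


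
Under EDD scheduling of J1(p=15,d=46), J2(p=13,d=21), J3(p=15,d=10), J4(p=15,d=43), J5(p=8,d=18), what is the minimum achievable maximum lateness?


EDD order: J3 → J5 → J2 → J4 → J1
Completion and lateness:
  J3: C=15, d=10, L=15-10=5
  J5: C=23, d=18, L=23-18=5
  J2: C=36, d=21, L=36-21=15
  J4: C=51, d=43, L=51-43=8
  J1: C=66, d=46, L=66-46=20
Lmax = max(5, 5, 15, 8, 20)
= 20


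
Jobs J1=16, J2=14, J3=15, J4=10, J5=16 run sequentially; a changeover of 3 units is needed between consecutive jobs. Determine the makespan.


Makespan = Σ processing + (n-1) × setup
= (16 + 14 + 15 + 10 + 16) + (5-1)×3
= 71 + 12
= 83 time units


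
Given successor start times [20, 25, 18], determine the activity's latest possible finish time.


LF = min of all successor start times
Successors start at: [20, 25, 18]
LF = min(20, 25, 18)
= 18


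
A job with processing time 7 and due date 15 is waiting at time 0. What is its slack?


Slack = due - current_time - processing
= 15 - 0 - 7
= 8


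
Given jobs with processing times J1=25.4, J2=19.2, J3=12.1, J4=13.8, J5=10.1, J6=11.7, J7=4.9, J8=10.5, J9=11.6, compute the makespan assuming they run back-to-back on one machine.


Sequential makespan: sum all processing times
= 25.4 + 19.2 + 12.1 + 13.8 + 10.1 + 11.7 + 4.9 + 10.5 + 11.6
= 119.3 time units


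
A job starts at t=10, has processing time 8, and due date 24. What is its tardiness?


Completion = start + processing = 10 + 8 = 18
Tardiness = max(0, C - d) = max(0, 18 - 24)
= max(0, -6)
= 0


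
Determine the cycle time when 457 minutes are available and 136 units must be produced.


Cycle time = available time / demand
= 457 / 136
= 3.36 min/unit


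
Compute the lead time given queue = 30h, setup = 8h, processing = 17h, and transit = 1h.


Lead time = queue + setup + processing + transit
= 30 + 8 + 17 + 1
= 56 hours


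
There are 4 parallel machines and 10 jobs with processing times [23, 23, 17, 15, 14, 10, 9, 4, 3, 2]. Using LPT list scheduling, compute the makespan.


Jobs (LPT sorted): [23, 23, 17, 15, 14, 10, 9, 4, 3, 2]
Machines: 4
  J=23 → Machine 1 (load: 0+23=23)
  J=23 → Machine 2 (load: 0+23=23)
  J=17 → Machine 3 (load: 0+17=17)
  J=15 → Machine 4 (load: 0+15=15)
  J=14 → Machine 4 (load: 15+14=29)
  J=10 → Machine 3 (load: 17+10=27)
  J=9 → Machine 1 (load: 23+9=32)
  J=4 → Machine 2 (load: 23+4=27)
  J=3 → Machine 2 (load: 27+3=30)
  J=2 → Machine 3 (load: 27+2=29)
Machine loads: [32, 30, 29, 29]
Makespan = max = 32 time units


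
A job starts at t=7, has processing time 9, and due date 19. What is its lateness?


Completion = 7 + 9 = 16
Lateness = C - d = 16 - 19
= -3


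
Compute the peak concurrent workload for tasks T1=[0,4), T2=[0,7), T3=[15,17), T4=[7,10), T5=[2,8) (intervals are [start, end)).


Check each time point for overlaps:
  t=2: 3 tasks active (T1, T2, T5)
Max concurrent = 3


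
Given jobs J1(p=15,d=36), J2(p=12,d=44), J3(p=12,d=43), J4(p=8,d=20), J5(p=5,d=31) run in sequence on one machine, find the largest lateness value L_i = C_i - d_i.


Lateness per job (L = C - d):
  J1: C=15, d=36, L=-21
  J2: C=27, d=44, L=-17
  J3: C=39, d=43, L=-4
  J4: C=47, d=20, L=27
  J5: C=52, d=31, L=21
Lmax = max(-21, -17, -4, 27, 21)
= 27


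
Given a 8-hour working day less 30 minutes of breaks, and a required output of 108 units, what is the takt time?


Available = 8×60 - 30 = 450 min
Takt time = 450 / 108
= 4.17 min/unit


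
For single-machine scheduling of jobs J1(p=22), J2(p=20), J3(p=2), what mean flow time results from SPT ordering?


SPT order: J3 → J2 → J1
Completion times:
  J3: C=2
  J2: C=22
  J1: C=44
Sum = 68, n = 3
Mean flow = 68/3
= 22.67


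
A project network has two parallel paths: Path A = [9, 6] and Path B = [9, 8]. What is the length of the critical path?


Path A: 9 + 6 = 15
Path B: 9 + 8 = 17
Critical path = longest = max(15, 17)
= 17 (Path B)


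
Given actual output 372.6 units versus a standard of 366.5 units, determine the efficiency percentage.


Efficiency = (actual / standard) × 100
= (372.6 / 366.5) × 100
= 101.7%


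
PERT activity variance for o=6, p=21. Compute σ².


σ² = ((p - o) / 6)² = (p - o)² / 36
= (21 - 6)² / 36
= 15² / 36
= 225 / 36
= 6.2500


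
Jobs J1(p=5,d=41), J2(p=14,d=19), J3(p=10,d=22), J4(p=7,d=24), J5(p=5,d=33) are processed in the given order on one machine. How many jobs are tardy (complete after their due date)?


Completion vs due date:
  J1: C=5, d=41 → on time
  J2: C=19, d=19 → on time
  J3: C=29, d=22 → TARDY
  J4: C=36, d=24 → TARDY
  J5: C=41, d=33 → TARDY
Tardy jobs: J3, J4, J5
Count = 3


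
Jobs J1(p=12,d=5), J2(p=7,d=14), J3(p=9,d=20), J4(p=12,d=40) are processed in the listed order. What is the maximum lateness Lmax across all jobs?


Lateness per job (L = C - d):
  J1: C=12, d=5, L=7
  J2: C=19, d=14, L=5
  J3: C=28, d=20, L=8
  J4: C=40, d=40, L=0
Lmax = max(7, 5, 8, 0)
= 8


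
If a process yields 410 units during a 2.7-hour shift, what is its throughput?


Throughput = units / time
= 410 / 2.7
= 151.9 units/hour


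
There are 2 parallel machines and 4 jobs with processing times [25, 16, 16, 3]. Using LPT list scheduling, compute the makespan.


Jobs (LPT sorted): [25, 16, 16, 3]
Machines: 2
  J=25 → Machine 1 (load: 0+25=25)
  J=16 → Machine 2 (load: 0+16=16)
  J=16 → Machine 2 (load: 16+16=32)
  J=3 → Machine 1 (load: 25+3=28)
Machine loads: [28, 32]
Makespan = max = 32 time units


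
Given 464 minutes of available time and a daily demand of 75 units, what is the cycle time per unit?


Cycle time = available time / demand
= 464 / 75
= 6.19 min/unit


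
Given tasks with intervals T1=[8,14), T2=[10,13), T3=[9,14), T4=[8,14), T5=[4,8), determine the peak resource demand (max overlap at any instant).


Check each time point for overlaps:
  t=10: 4 tasks active (T1, T2, T3, T4)
Max concurrent = 4


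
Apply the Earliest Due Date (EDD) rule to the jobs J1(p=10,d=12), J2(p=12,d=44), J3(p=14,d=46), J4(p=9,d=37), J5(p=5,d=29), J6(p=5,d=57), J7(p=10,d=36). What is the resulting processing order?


EDD: sort by earliest due date
  J1: d=12, p=10
  J5: d=29, p=5
  J7: d=36, p=10
  J4: d=37, p=9
  J2: d=44, p=12
  J3: d=46, p=14
  J6: d=57, p=5
Order: J1 → J5 → J7 → J4 → J2 → J3 → J6


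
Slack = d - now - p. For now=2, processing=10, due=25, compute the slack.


Slack = due - current_time - processing
= 25 - 2 - 10
= 13


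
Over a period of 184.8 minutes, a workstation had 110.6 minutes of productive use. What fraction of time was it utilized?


Utilization = busy / total × 100
= 110.6 / 184.8 × 100
= 59.8%


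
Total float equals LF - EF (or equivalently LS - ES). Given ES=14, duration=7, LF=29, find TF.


EF = ES + duration = 14 + 7 = 21
LS = LF - duration = 29 - 7 = 22
Total Float = LF - EF = 29 - 21
(or LS - ES = 22 - 14)
= 8


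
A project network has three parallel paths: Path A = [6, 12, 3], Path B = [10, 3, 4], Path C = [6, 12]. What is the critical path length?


Path A: 6 + 12 + 3 = 21
Path B: 10 + 3 + 4 = 17
Path C: 6 + 12 = 18
Critical path = longest = max(21, 17, 18)
= 21 (Path A)


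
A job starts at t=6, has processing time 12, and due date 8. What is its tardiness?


Completion = start + processing = 6 + 12 = 18
Tardiness = max(0, C - d) = max(0, 18 - 8)
= max(0, 10)
= 10


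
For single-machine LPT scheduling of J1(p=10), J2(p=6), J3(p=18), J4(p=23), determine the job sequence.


LPT: sort by longest processing time first
  J4: p=23
  J3: p=18
  J1: p=10
  J2: p=6
Order: J4 → J3 → J1 → J2


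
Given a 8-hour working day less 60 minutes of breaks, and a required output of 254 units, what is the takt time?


Available = 8×60 - 60 = 420 min
Takt time = 420 / 254
= 1.65 min/unit


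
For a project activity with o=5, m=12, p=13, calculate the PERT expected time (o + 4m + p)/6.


te = (o + 4m + p) / 6
= (5 + 4×12 + 13) / 6
= (5 + 48 + 13) / 6
= 66 / 6
= 11.00


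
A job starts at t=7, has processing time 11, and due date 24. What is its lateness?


Completion = 7 + 11 = 18
Lateness = C - d = 18 - 24
= -6


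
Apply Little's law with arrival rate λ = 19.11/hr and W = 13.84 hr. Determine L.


Little's law: L = λ × W
= 19.11 × 13.84
= 264.48


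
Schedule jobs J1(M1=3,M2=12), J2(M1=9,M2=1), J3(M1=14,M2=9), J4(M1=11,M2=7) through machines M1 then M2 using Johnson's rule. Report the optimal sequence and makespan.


Johnson's rule:
Group 1 (M1≤M2, sort by M1): ['J1']
Group 2 (M1>M2, sort desc M2): ['J3', 'J4', 'J2']
Sequence: J1 → J3 → J4 → J2
Makespan calculation:
  J1: M1 done=3, M2 done=15
  J3: M1 done=17, M2 done=26
  J4: M1 done=28, M2 done=35
  J2: M1 done=37, M2 done=38
= Sequence: J1 → J3 → J4 → J2, Makespan: 38


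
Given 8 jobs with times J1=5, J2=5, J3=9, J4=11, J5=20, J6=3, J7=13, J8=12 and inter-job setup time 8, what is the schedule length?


Makespan = Σ processing + (n-1) × setup
= (5 + 5 + 9 + 11 + 20 + 3 + 13 + 12) + (8-1)×8
= 78 + 56
= 134 time units


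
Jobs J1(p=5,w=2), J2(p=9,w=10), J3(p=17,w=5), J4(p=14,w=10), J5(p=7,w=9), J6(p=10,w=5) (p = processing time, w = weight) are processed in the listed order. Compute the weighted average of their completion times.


Completion times:
  J1: C=5, w×C=2×5=10
  J2: C=14, w×C=10×14=140
  J3: C=31, w×C=5×31=155
  J4: C=45, w×C=10×45=450
  J5: C=52, w×C=9×52=468
  J6: C=62, w×C=5×62=310
Sum w×C = 1533
Sum w = 41
Weighted avg = 1533/41
= 37.39


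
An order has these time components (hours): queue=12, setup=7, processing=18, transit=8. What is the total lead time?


Lead time = queue + setup + processing + transit
= 12 + 7 + 18 + 8
= 45 hours


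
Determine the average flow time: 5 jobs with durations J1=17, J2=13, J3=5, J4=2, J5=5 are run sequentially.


Completion times:
  J1: completes at 17
  J2: completes at 30
  J3: completes at 35
  J4: completes at 37
  J5: completes at 42
Sum = 161
Average = 161/5
= 32.20


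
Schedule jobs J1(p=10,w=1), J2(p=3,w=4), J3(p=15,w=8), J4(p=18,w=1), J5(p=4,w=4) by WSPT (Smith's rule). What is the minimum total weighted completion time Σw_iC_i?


WSPT order (by p/w): J2 → J5 → J3 → J1 → J4
  J2: C=3, w·C=4×3=12
  J5: C=7, w·C=4×7=28
  J3: C=22, w·C=8×22=176
  J1: C=32, w·C=1×32=32
  J4: C=50, w·C=1×50=50
Σ w·C = 298
= 298


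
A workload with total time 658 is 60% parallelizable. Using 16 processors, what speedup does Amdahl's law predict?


Amdahl's law: T_p = T × ((1-p) + p/N)
= 658 × ((1-0.6) + 0.6/16)
= 658 × (0.40 + 0.0375)
= 658 × 0.4375
= 287.88
Speedup = 658/287.88
= 2.29×


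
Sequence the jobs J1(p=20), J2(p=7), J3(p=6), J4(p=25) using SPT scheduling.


SPT: sort by shortest processing time
  J3: p=6
  J2: p=7
  J1: p=20
  J4: p=25
Order: J3 → J2 → J1 → J4


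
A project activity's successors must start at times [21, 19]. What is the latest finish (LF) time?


LF = min of all successor start times
Successors start at: [21, 19]
LF = min(21, 19)
= 19


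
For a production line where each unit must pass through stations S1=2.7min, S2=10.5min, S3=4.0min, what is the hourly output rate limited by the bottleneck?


Bottleneck = longest station time
Station times: [2.7, 10.5, 4.0]
Max = 10.5 min
Rate = 60 / 10.5
= 5.71 units/hour (bottleneck: 10.5min)


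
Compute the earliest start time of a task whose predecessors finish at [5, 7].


ES = max of all predecessor completion times
Predecessors: [5, 7]
ES = max(5, 7)
= 7


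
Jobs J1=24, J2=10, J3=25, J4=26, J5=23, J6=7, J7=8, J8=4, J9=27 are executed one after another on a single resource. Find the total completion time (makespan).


Sequential makespan: sum all processing times
= 24 + 10 + 25 + 26 + 23 + 7 + 8 + 4 + 27
= 154 time units


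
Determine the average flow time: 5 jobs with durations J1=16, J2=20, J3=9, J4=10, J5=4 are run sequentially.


Completion times:
  J1: completes at 16
  J2: completes at 36
  J3: completes at 45
  J4: completes at 55
  J5: completes at 59
Sum = 211
Average = 211/5
= 42.20


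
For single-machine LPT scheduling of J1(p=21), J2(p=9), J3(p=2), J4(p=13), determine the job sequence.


LPT: sort by longest processing time first
  J1: p=21
  J4: p=13
  J2: p=9
  J3: p=2
Order: J1 → J4 → J2 → J3


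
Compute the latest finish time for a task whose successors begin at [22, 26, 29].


LF = min of all successor start times
Successors start at: [22, 26, 29]
LF = min(22, 26, 29)
= 22


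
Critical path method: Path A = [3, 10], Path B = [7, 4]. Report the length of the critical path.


Path A: 3 + 10 = 13
Path B: 7 + 4 = 11
Critical path = longest = max(13, 11)
= 13 (Path A)


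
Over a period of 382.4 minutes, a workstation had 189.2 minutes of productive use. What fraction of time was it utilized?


Utilization = busy / total × 100
= 189.2 / 382.4 × 100
= 49.5%


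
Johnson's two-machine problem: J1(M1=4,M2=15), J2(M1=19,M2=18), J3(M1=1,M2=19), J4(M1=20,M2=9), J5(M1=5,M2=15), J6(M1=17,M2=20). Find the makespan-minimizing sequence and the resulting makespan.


Johnson's rule:
Group 1 (M1≤M2, sort by M1): ['J3', 'J1', 'J5', 'J6']
Group 2 (M1>M2, sort desc M2): ['J2', 'J4']
Sequence: J3 → J1 → J5 → J6 → J2 → J4
Makespan calculation:
  J3: M1 done=1, M2 done=20
  J1: M1 done=5, M2 done=35
  J5: M1 done=10, M2 done=50
  J6: M1 done=27, M2 done=70
  J2: M1 done=46, M2 done=88
  J4: M1 done=66, M2 done=97
= Sequence: J3 → J1 → J5 → J6 → J2 → J4, Makespan: 97


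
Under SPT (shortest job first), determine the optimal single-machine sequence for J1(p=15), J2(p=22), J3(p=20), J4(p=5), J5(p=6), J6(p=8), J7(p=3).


SPT: sort by shortest processing time
  J7: p=3
  J4: p=5
  J5: p=6
  J6: p=8
  J1: p=15
  J3: p=20
  J2: p=22
Order: J7 → J4 → J5 → J6 → J1 → J3 → J2


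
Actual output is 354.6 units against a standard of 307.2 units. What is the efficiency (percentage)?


Efficiency = (actual / standard) × 100
= (354.6 / 307.2) × 100
= 115.4%


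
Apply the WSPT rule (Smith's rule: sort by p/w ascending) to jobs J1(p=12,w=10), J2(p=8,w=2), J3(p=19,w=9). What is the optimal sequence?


WSPT (Smith's rule): sort by p/w ascending
  J1: p/w = 12/10 = 1.200
  J3: p/w = 19/9 = 2.111
  J2: p/w = 8/2 = 4.000
Order: J1 → J3 → J2


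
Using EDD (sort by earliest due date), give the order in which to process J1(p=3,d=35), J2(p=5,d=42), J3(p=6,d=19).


EDD: sort by earliest due date
  J3: d=19, p=6
  J1: d=35, p=3
  J2: d=42, p=5
Order: J3 → J1 → J2


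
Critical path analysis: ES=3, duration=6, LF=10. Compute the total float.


EF = ES + duration = 3 + 6 = 9
LS = LF - duration = 10 - 6 = 4
Total Float = LF - EF = 10 - 9
(or LS - ES = 4 - 3)
= 1


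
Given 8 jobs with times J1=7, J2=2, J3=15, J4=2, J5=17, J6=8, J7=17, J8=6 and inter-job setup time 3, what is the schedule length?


Makespan = Σ processing + (n-1) × setup
= (7 + 2 + 15 + 2 + 17 + 8 + 17 + 6) + (8-1)×3
= 74 + 21
= 95 time units


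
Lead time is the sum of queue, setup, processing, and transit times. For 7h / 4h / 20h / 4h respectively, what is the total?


Lead time = queue + setup + processing + transit
= 7 + 4 + 20 + 4
= 35 hours


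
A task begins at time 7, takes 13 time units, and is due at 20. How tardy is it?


Completion = start + processing = 7 + 13 = 20
Tardiness = max(0, C - d) = max(0, 20 - 20)
= max(0, 0)
= 0


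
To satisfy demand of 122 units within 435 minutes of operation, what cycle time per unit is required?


Cycle time = available time / demand
= 435 / 122
= 3.57 min/unit


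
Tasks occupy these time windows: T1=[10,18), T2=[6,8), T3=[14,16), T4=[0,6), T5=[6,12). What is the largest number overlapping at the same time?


Check each time point for overlaps:
  t=6: 2 tasks active (T2, T5)
Max concurrent = 2


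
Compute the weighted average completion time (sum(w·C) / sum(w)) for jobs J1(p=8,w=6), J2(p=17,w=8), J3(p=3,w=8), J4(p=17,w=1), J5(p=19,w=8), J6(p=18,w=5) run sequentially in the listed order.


Completion times:
  J1: C=8, w×C=6×8=48
  J2: C=25, w×C=8×25=200
  J3: C=28, w×C=8×28=224
  J4: C=45, w×C=1×45=45
  J5: C=64, w×C=8×64=512
  J6: C=82, w×C=5×82=410
Sum w×C = 1439
Sum w = 36
Weighted avg = 1439/36
= 39.97


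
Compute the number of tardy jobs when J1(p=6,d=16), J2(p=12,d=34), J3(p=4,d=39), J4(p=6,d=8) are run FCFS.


Completion vs due date:
  J1: C=6, d=16 → on time
  J2: C=18, d=34 → on time
  J3: C=22, d=39 → on time
  J4: C=28, d=8 → TARDY
Tardy jobs: J4
Count = 1


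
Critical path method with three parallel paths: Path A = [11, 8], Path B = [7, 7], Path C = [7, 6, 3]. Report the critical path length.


Path A: 11 + 8 = 19
Path B: 7 + 7 = 14
Path C: 7 + 6 + 3 = 16
Critical path = longest = max(19, 14, 16)
= 19 (Path A)


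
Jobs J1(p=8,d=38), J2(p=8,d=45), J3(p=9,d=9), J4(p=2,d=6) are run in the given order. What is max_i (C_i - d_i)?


Lateness per job (L = C - d):
  J1: C=8, d=38, L=-30
  J2: C=16, d=45, L=-29
  J3: C=25, d=9, L=16
  J4: C=27, d=6, L=21
Lmax = max(-30, -29, 16, 21)
= 21


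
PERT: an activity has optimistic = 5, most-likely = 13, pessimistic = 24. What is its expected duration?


te = (o + 4m + p) / 6
= (5 + 4×13 + 24) / 6
= (5 + 52 + 24) / 6
= 81 / 6
= 13.50


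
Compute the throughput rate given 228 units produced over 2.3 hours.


Throughput = units / time
= 228 / 2.3
= 99.1 units/hour


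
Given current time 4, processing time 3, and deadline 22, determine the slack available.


Slack = due - current_time - processing
= 22 - 4 - 3
= 15


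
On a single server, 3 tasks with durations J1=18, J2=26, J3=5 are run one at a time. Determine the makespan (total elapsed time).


Sequential makespan: sum all processing times
= 18 + 26 + 5
= 49 time units


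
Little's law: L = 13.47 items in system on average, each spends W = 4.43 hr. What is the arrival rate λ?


Little's law: L = λW → λ = L / W
= 13.47 / 4.43
= 3.04 per hour


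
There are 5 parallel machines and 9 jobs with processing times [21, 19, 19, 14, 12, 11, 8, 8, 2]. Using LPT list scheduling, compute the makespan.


Jobs (LPT sorted): [21, 19, 19, 14, 12, 11, 8, 8, 2]
Machines: 5
  J=21 → Machine 1 (load: 0+21=21)
  J=19 → Machine 2 (load: 0+19=19)
  J=19 → Machine 3 (load: 0+19=19)
  J=14 → Machine 4 (load: 0+14=14)
  J=12 → Machine 5 (load: 0+12=12)
  J=11 → Machine 5 (load: 12+11=23)
  J=8 → Machine 4 (load: 14+8=22)
  J=8 → Machine 2 (load: 19+8=27)
  J=2 → Machine 3 (load: 19+2=21)
Machine loads: [21, 27, 21, 22, 23]
Makespan = max = 27 time units


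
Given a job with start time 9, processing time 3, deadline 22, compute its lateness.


Completion = 9 + 3 = 12
Lateness = C - d = 12 - 22
= -10


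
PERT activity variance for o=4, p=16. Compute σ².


σ² = ((p - o) / 6)² = (p - o)² / 36
= (16 - 4)² / 36
= 12² / 36
= 144 / 36
= 4.0000


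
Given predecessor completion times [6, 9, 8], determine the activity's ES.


ES = max of all predecessor completion times
Predecessors: [6, 9, 8]
ES = max(6, 9, 8)
= 9


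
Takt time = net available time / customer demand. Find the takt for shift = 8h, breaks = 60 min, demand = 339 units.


Available = 8×60 - 60 = 420 min
Takt time = 420 / 339
= 1.24 min/unit


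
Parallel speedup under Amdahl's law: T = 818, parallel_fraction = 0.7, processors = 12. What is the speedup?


Amdahl's law: T_p = T × ((1-p) + p/N)
= 818 × ((1-0.7) + 0.7/12)
= 818 × (0.30 + 0.0583)
= 818 × 0.3583
= 293.12
Speedup = 818/293.12
= 2.79×


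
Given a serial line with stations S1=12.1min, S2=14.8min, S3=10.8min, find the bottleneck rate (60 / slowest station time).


Bottleneck = longest station time
Station times: [12.1, 14.8, 10.8]
Max = 14.8 min
Rate = 60 / 14.8
= 4.05 units/hour (bottleneck: 14.8min)


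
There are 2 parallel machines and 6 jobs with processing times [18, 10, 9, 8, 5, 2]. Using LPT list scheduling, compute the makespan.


Jobs (LPT sorted): [18, 10, 9, 8, 5, 2]
Machines: 2
  J=18 → Machine 1 (load: 0+18=18)
  J=10 → Machine 2 (load: 0+10=10)
  J=9 → Machine 2 (load: 10+9=19)
  J=8 → Machine 1 (load: 18+8=26)
  J=5 → Machine 2 (load: 19+5=24)
  J=2 → Machine 2 (load: 24+2=26)
Machine loads: [26, 26]
Makespan = max = 26 time units


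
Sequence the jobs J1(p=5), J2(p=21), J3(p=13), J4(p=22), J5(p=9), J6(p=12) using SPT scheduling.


SPT: sort by shortest processing time
  J1: p=5
  J5: p=9
  J6: p=12
  J3: p=13
  J2: p=21
  J4: p=22
Order: J1 → J5 → J6 → J3 → J2 → J4


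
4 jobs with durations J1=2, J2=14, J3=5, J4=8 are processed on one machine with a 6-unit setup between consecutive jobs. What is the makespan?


Makespan = Σ processing + (n-1) × setup
= (2 + 14 + 5 + 8) + (4-1)×6
= 29 + 18
= 47 time units


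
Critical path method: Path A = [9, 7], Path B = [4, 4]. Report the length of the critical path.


Path A: 9 + 7 = 16
Path B: 4 + 4 = 8
Critical path = longest = max(16, 8)
= 16 (Path A)


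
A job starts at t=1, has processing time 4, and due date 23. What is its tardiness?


Completion = start + processing = 1 + 4 = 5
Tardiness = max(0, C - d) = max(0, 5 - 23)
= max(0, -18)
= 0


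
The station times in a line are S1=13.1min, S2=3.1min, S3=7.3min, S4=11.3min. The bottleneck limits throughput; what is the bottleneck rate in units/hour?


Bottleneck = longest station time
Station times: [13.1, 3.1, 7.3, 11.3]
Max = 13.1 min
Rate = 60 / 13.1
= 4.58 units/hour (bottleneck: 13.1min)


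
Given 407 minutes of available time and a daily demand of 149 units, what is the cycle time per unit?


Cycle time = available time / demand
= 407 / 149
= 2.73 min/unit


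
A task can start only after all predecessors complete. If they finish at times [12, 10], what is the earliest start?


ES = max of all predecessor completion times
Predecessors: [12, 10]
ES = max(12, 10)
= 12


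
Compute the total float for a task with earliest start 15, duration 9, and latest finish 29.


EF = ES + duration = 15 + 9 = 24
LS = LF - duration = 29 - 9 = 20
Total Float = LF - EF = 29 - 24
(or LS - ES = 20 - 15)
= 5


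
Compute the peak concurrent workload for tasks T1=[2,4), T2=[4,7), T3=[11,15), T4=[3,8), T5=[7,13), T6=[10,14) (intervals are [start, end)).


Check each time point for overlaps:
  t=11: 3 tasks active (T3, T5, T6)
Max concurrent = 3


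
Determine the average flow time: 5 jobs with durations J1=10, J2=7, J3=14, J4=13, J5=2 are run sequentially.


Completion times:
  J1: completes at 10
  J2: completes at 17
  J3: completes at 31
  J4: completes at 44
  J5: completes at 46
Sum = 148
Average = 148/5
= 29.60


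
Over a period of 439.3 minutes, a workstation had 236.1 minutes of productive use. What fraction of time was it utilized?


Utilization = busy / total × 100
= 236.1 / 439.3 × 100
= 53.7%


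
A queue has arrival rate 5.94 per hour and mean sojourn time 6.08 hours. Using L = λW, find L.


Little's law: L = λ × W
= 5.94 × 6.08
= 36.12


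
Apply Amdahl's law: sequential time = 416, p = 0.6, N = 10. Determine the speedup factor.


Amdahl's law: T_p = T × ((1-p) + p/N)
= 416 × ((1-0.6) + 0.6/10)
= 416 × (0.40 + 0.0600)
= 416 × 0.4600
= 191.36
Speedup = 416/191.36
= 2.17×


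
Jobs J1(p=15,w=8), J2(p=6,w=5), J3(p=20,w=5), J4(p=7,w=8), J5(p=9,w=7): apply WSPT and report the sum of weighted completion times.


WSPT order (by p/w): J4 → J2 → J5 → J1 → J3
  J4: C=7, w·C=8×7=56
  J2: C=13, w·C=5×13=65
  J5: C=22, w·C=7×22=154
  J1: C=37, w·C=8×37=296
  J3: C=57, w·C=5×57=285
Σ w·C = 856
= 856


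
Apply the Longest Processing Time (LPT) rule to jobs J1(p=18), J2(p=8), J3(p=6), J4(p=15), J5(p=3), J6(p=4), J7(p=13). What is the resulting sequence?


LPT: sort by longest processing time first
  J1: p=18
  J4: p=15
  J7: p=13
  J2: p=8
  J3: p=6
  J6: p=4
  J5: p=3
Order: J1 → J4 → J7 → J2 → J3 → J6 → J5


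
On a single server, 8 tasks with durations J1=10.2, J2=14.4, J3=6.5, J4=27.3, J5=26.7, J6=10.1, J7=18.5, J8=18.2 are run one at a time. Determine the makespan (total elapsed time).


Sequential makespan: sum all processing times
= 10.2 + 14.4 + 6.5 + 27.3 + 26.7 + 10.1 + 18.5 + 18.2
= 131.9 time units


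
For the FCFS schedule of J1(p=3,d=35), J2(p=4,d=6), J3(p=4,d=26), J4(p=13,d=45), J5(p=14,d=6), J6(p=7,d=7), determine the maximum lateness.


Lateness per job (L = C - d):
  J1: C=3, d=35, L=-32
  J2: C=7, d=6, L=1
  J3: C=11, d=26, L=-15
  J4: C=24, d=45, L=-21
  J5: C=38, d=6, L=32
  J6: C=45, d=7, L=38
Lmax = max(-32, 1, -15, -21, 32, 38)
= 38


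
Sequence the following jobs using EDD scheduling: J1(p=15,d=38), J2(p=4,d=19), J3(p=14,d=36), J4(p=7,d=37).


EDD: sort by earliest due date
  J2: d=19, p=4
  J3: d=36, p=14
  J4: d=37, p=7
  J1: d=38, p=15
Order: J2 → J3 → J4 → J1


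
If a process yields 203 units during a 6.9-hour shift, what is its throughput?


Throughput = units / time
= 203 / 6.9
= 29.4 units/hour


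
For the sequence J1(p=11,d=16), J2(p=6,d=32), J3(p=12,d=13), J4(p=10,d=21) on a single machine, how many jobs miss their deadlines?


Completion vs due date:
  J1: C=11, d=16 → on time
  J2: C=17, d=32 → on time
  J3: C=29, d=13 → TARDY
  J4: C=39, d=21 → TARDY
Tardy jobs: J3, J4
Count = 2


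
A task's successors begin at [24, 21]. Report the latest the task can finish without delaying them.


LF = min of all successor start times
Successors start at: [24, 21]
LF = min(24, 21)
= 21


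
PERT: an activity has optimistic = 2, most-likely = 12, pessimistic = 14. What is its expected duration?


te = (o + 4m + p) / 6
= (2 + 4×12 + 14) / 6
= (2 + 48 + 14) / 6
= 64 / 6
= 10.67


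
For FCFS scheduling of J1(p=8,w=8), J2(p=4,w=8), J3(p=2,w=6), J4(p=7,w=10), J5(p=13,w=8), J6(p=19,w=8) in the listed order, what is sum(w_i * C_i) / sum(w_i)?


Completion times:
  J1: C=8, w×C=8×8=64
  J2: C=12, w×C=8×12=96
  J3: C=14, w×C=6×14=84
  J4: C=21, w×C=10×21=210
  J5: C=34, w×C=8×34=272
  J6: C=53, w×C=8×53=424
Sum w×C = 1150
Sum w = 48
Weighted avg = 1150/48
= 23.96


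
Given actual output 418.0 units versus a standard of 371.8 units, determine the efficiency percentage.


Efficiency = (actual / standard) × 100
= (418.0 / 371.8) × 100
= 112.4%


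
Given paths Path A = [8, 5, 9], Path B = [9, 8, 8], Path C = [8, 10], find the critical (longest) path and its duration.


Path A: 8 + 5 + 9 = 22
Path B: 9 + 8 + 8 = 25
Path C: 8 + 10 = 18
Critical path = longest = max(22, 25, 18)
= 25 (Path B)
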